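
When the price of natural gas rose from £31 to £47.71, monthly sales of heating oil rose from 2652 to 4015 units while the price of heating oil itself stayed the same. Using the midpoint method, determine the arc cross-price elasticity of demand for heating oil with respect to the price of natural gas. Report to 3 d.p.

0.963

ΔQ_A = 4015 − 2652 = 1363; ΔP_B = 47.71 − 31 = 16.71.
Midpoints: Q̄_A = 3333.5, P̄_B = 39.36.
ε = (ΔQ_A/Q̄_A)/(ΔP_B/P̄_B) = (1363/3333.5)/(16.71/39.36) ≈ 0.963.
ε > 0: heating oil and natural gas are substitutes.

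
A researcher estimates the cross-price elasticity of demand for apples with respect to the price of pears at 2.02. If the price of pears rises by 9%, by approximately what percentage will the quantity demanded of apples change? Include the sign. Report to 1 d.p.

%ΔQ ≈ ε × %ΔP of pears = 2.02 × (9%) = 18.2%.
Demand for apples rises by about 18.2%.

18.2%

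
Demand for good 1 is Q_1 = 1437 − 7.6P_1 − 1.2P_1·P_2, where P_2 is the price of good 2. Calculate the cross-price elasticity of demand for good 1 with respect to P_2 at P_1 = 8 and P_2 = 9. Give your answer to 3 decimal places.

At P_1 = 8 and P_2 = 9: Q_1 = 1289.8.
∂Q_1/∂P_2 = -1.2P_1 = -1.2(8) = -9.6000.
ε = (∂Q_1/∂P_2)(P_2/Q_1) = -9.6000 × (9/1289.8) ≈ -0.067.
ε < 0: complements.

-0.067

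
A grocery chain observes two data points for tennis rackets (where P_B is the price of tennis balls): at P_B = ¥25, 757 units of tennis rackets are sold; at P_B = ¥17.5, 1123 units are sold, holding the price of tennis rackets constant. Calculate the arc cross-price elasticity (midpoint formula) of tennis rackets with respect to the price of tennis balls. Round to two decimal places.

-1.10

ΔQ_A = 1123 − 757 = 366; ΔP_B = 17.5 − 25 = -7.5.
Midpoints: Q̄_A = 940.0, P̄_B = 21.25.
ε = (ΔQ_A/Q̄_A)/(ΔP_B/P̄_B) = (366/940.0)/(-7.5/21.25) ≈ -1.10.
ε < 0: tennis rackets and tennis balls are complements.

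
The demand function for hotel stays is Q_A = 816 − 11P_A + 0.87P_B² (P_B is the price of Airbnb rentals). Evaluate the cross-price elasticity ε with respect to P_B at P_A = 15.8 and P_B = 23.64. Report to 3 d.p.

0.862

At P_A = 15.8 and P_B = 23.64: Q_A = 1128.399.
∂Q_A/∂P_B = 1.74P_B = 1.74(23.64) = 41.1336.
ε = (∂Q_A/∂P_B)(P_B/Q_A) = 41.1336 × (23.64/1128.399) ≈ 0.862.
ε > 0: substitutes.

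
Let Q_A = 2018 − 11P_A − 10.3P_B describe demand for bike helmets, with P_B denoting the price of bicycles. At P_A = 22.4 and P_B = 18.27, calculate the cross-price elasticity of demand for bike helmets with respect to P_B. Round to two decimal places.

-0.12

At P_A = 22.4 and P_B = 18.27: Q_A = 1583.419.
∂Q_A/∂P_B = -10.3.
ε = (∂Q_A/∂P_B)(P_B/Q_A) = -10.3 × (18.27/1583.419) ≈ -0.12.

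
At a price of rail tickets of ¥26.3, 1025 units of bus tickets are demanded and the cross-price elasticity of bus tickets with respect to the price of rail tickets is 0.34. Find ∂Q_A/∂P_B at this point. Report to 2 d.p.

ε = (∂Q_A/∂P_B)·(P_B/Q_A) ⇒ ∂Q_A/∂P_B = ε·Q_A/P_B = 0.34 × 1025/26.3 ≈ 13.25.

13.25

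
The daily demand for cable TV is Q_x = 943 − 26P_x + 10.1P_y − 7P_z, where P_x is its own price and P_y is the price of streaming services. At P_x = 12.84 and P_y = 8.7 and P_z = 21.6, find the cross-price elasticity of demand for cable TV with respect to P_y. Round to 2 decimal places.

At P_x = 12.84 and P_y = 8.7 and P_z = 21.6: Q_x = 545.83.
∂Q_x/∂P_y = 10.1.
ε = (∂Q_x/∂P_y)(P_y/Q_x) = 10.1 × (8.7/545.83) ≈ 0.16.

0.16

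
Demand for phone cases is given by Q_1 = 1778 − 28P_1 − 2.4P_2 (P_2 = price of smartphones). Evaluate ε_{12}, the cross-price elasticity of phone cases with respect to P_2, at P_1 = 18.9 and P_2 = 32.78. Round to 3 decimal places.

-0.067

At P_1 = 18.9 and P_2 = 32.78: Q_1 = 1170.128.
∂Q_1/∂P_2 = -2.4.
ε = (∂Q_1/∂P_2)(P_2/Q_1) = -2.4 × (32.78/1170.128) ≈ -0.067.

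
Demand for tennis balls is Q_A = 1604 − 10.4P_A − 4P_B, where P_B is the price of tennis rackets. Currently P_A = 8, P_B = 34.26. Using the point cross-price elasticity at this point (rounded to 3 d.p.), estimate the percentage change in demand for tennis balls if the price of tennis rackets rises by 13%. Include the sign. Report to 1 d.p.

At P_A = 8, P_B = 34.26: Q_A = 1383.76.
∂Q_A/∂P_B = -4.
ε = (∂Q_A/∂P_B)(P_B/Q_A) = -4.0000 × 34.26/1383.76 ≈ -0.099.
%ΔQ_A ≈ ε × %ΔP_B = -0.099 × (13%) = -1.3%.

-1.3%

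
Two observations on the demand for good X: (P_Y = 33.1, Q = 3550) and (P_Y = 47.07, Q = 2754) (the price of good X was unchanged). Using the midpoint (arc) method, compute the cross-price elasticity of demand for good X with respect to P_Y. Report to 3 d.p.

-0.725

ΔQ_X = 2754 − 3550 = -796; ΔP_Y = 47.07 − 33.1 = 13.97.
Midpoints: Q̄_X = 3152.0, P̄_Y = 40.09.
ε = (ΔQ_X/Q̄_X)/(ΔP_Y/P̄_Y) = (-796/3152.0)/(13.97/40.09) ≈ -0.725.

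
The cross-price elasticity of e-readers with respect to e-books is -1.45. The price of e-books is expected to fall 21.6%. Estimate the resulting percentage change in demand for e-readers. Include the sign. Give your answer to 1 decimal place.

%ΔQ ≈ ε × %ΔP of e-books = -1.45 × (-21.6%) = 31.3%.
Demand for e-readers rises by about 31.3%.

31.3%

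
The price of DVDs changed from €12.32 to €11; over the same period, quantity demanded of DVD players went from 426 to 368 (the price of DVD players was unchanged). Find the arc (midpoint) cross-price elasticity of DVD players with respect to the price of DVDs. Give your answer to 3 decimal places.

ΔQ_A = 368 − 426 = -58; ΔP_B = 11 − 12.32 = -1.32.
Midpoints: Q̄_A = 397.0, P̄_B = 11.66.
ε = (ΔQ_A/Q̄_A)/(ΔP_B/P̄_B) = (-58/397.0)/(-1.32/11.66) ≈ 1.291.

1.291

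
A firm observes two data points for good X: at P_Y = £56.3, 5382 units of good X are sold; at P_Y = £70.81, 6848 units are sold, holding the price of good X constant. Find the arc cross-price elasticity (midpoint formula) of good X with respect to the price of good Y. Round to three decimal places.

1.050

ΔQ_X = 6848 − 5382 = 1466; ΔP_Y = 70.81 − 56.3 = 14.51.
Midpoints: Q̄_X = 6115.0, P̄_Y = 63.55.
ε = (ΔQ_X/Q̄_X)/(ΔP_Y/P̄_Y) = (1466/6115.0)/(14.51/63.55) ≈ 1.050.
ε > 0: good X and good Y are substitutes.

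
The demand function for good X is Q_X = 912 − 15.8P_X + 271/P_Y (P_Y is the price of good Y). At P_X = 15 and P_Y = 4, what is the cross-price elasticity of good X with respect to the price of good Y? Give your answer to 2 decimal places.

At P_X = 15 and P_Y = 4: Q_X = 742.75.
∂Q_X/∂P_Y = −271/P_Y² = -16.9375.
ε = (∂Q_X/∂P_Y)(P_Y/Q_X) = -16.9375 × (4/742.75) ≈ -0.09.

-0.09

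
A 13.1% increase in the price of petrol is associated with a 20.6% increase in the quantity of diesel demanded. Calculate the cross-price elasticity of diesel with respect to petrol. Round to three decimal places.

ε = (%ΔQ of diesel) / (%ΔP of petrol) = (20.6%) / (13.1%) ≈ 1.573.
Positive cross-price elasticity: substitutes.

1.573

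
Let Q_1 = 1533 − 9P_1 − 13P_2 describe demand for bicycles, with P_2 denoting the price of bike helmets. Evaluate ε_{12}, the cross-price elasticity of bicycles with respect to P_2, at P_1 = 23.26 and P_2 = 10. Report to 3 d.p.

At P_1 = 23.26 and P_2 = 10: Q_1 = 1193.66.
∂Q_1/∂P_2 = -13.
ε = (∂Q_1/∂P_2)(P_2/Q_1) = -13 × (10/1193.66) ≈ -0.109.
Since ε < 0, bicycles and bike helmets are complements.

-0.109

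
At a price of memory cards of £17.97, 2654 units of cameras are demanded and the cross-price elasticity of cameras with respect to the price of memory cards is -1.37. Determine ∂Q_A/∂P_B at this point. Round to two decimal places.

ε = (∂Q_A/∂P_B)·(P_B/Q_A) ⇒ ∂Q_A/∂P_B = ε·Q_A/P_B = -1.37 × 2654/17.97 ≈ -202.34.

-202.34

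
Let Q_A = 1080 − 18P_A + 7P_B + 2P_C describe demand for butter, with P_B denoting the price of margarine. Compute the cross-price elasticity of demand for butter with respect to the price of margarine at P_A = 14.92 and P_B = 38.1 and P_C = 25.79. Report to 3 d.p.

At P_A = 14.92 and P_B = 38.1 and P_C = 25.79: Q_A = 1129.72.
∂Q_A/∂P_B = 7.
ε = (∂Q_A/∂P_B)(P_B/Q_A) = 7 × (38.1/1129.72) ≈ 0.236.

0.236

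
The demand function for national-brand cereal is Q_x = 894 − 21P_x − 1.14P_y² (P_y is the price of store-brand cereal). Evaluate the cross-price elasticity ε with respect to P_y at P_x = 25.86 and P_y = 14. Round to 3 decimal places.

At P_x = 25.86 and P_y = 14: Q_x = 127.5.
∂Q_x/∂P_y = -2.28P_y = -2.28(14) = -31.9200.
ε = (∂Q_x/∂P_y)(P_y/Q_x) = -31.9200 × (14/127.5) ≈ -3.505.

-3.505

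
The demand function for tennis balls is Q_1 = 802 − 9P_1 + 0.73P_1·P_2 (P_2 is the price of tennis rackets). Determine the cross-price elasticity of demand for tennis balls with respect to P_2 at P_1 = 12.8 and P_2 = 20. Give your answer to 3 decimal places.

0.214

At P_1 = 12.8 and P_2 = 20: Q_1 = 873.68.
∂Q_1/∂P_2 = 0.73P_1 = 0.73(12.8) = 9.3440.
ε = (∂Q_1/∂P_2)(P_2/Q_1) = 9.3440 × (20/873.68) ≈ 0.214.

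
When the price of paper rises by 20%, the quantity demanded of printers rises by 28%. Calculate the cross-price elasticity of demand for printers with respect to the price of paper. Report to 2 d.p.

ε = (%ΔQ of printers) / (%ΔP of paper) = (28%) / (20%) ≈ 1.40.
Positive cross-price elasticity: substitutes.

1.40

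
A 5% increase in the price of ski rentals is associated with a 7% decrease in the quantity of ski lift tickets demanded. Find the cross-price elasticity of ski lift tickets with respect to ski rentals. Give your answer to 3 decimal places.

ε = (%ΔQ of ski lift tickets) / (%ΔP of ski rentals) = (-7%) / (5%) ≈ -1.400.
Negative cross-price elasticity: complements.

-1.400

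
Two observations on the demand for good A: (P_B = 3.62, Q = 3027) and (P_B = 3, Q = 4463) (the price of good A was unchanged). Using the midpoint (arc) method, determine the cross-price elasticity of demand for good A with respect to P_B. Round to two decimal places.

ΔQ_A = 4463 − 3027 = 1436; ΔP_B = 3 − 3.62 = -0.62.
Midpoints: Q̄_A = 3745.0, P̄_B = 3.31.
ε = (ΔQ_A/Q̄_A)/(ΔP_B/P̄_B) = (1436/3745.0)/(-0.62/3.31) ≈ -2.05.
ε < 0: good A and good B are complements.

-2.05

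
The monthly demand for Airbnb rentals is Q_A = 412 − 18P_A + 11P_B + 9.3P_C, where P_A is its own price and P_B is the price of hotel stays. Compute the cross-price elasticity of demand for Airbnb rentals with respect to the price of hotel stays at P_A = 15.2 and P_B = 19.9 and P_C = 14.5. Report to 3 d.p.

0.445

At P_A = 15.2 and P_B = 19.9 and P_C = 14.5: Q_A = 492.15.
∂Q_A/∂P_B = 11.
ε = (∂Q_A/∂P_B)(P_B/Q_A) = 11 × (19.9/492.15) ≈ 0.445.
Since ε > 0, Airbnb rentals and hotel stays are substitutes.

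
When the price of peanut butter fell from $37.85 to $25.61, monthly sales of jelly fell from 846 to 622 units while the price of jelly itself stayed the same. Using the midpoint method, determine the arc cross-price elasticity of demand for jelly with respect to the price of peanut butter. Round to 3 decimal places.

ΔQ_A = 622 − 846 = -224; ΔP_B = 25.61 − 37.85 = -12.24.
Midpoints: Q̄_A = 734.0, P̄_B = 31.73.
ε = (ΔQ_A/Q̄_A)/(ΔP_B/P̄_B) = (-224/734.0)/(-12.24/31.73) ≈ 0.791.
ε > 0: jelly and peanut butter are substitutes.

0.791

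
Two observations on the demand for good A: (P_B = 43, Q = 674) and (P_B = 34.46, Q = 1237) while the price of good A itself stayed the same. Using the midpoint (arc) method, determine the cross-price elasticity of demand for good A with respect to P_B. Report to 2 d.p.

ΔQ_A = 1237 − 674 = 563; ΔP_B = 34.46 − 43 = -8.54.
Midpoints: Q̄_A = 955.5, P̄_B = 38.73.
ε = (ΔQ_A/Q̄_A)/(ΔP_B/P̄_B) = (563/955.5)/(-8.54/38.73) ≈ -2.67.
ε < 0: good A and good B are complements.

-2.67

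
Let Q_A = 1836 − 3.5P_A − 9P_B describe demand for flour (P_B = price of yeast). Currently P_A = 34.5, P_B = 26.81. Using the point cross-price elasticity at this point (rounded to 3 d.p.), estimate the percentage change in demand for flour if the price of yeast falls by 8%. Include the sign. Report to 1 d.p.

1.3%

At P_A = 34.5, P_B = 26.81: Q_A = 1473.96.
∂Q_A/∂P_B = -9.
ε = (∂Q_A/∂P_B)(P_B/Q_A) = -9.0000 × 26.81/1473.96 ≈ -0.164.
%ΔQ_A ≈ ε × %ΔP_B = -0.164 × (-8%) = 1.3%.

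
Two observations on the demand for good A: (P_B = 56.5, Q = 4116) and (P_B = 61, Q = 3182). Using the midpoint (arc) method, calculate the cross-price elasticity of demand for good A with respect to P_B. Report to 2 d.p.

-3.34

ΔQ_A = 3182 − 4116 = -934; ΔP_B = 61 − 56.5 = 4.5.
Midpoints: Q̄_A = 3649.0, P̄_B = 58.75.
ε = (ΔQ_A/Q̄_A)/(ΔP_B/P̄_B) = (-934/3649.0)/(4.5/58.75) ≈ -3.34.
ε < 0: good A and good B are complements.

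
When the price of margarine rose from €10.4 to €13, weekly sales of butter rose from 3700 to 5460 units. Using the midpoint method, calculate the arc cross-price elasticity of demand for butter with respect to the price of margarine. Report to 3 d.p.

ΔQ_A = 5460 − 3700 = 1760; ΔP_B = 13 − 10.4 = 2.6.
Midpoints: Q̄_A = 4580.0, P̄_B = 11.70.
ε = (ΔQ_A/Q̄_A)/(ΔP_B/P̄_B) = (1760/4580.0)/(2.6/11.70) ≈ 1.729.
ε > 0: butter and margarine are substitutes.

1.729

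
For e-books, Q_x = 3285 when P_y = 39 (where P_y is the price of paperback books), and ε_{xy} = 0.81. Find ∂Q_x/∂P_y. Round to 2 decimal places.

ε = (∂Q_x/∂P_y)·(P_y/Q_x) ⇒ ∂Q_x/∂P_y = ε·Q_x/P_y = 0.81 × 3285/39 ≈ 68.23.

68.23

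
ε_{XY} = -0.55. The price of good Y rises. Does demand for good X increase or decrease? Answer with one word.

ε < 0 and the price of good Y rises, so the quantity of good X moves in the opposite direction: it decreases.

decrease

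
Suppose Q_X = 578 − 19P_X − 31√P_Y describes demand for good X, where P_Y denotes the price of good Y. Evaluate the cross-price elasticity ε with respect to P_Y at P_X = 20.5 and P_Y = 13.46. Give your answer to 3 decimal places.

At P_X = 20.5 and P_Y = 13.46: Q_X = 74.768.
∂Q_X/∂P_Y = -31/(2√P_Y) = -31/(2√13.46) = -4.2248.
ε = (∂Q_X/∂P_Y)(P_Y/Q_X) = -4.2248 × (13.46/74.768) ≈ -0.761.

-0.761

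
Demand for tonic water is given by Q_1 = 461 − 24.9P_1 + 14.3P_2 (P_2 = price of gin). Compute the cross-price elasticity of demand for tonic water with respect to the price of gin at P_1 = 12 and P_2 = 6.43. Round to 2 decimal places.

At P_1 = 12 and P_2 = 6.43: Q_1 = 254.149.
∂Q_1/∂P_2 = 14.3.
ε = (∂Q_1/∂P_2)(P_2/Q_1) = 14.3 × (6.43/254.149) ≈ 0.36.

0.36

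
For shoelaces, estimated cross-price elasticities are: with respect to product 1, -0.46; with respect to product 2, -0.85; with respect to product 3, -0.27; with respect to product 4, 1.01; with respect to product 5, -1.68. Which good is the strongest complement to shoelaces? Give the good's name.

product 5

Complements have ε < 0. The most negative value is -1.68 (product 5).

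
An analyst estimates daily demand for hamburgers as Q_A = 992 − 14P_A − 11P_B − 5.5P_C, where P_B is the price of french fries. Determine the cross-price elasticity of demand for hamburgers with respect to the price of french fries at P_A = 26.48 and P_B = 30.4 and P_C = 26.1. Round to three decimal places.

-2.333

At P_A = 26.48 and P_B = 30.4 and P_C = 26.1: Q_A = 143.33.
∂Q_A/∂P_B = -11.
ε = (∂Q_A/∂P_B)(P_B/Q_A) = -11 × (30.4/143.33) ≈ -2.333.
Since ε < 0, hamburgers and french fries are complements.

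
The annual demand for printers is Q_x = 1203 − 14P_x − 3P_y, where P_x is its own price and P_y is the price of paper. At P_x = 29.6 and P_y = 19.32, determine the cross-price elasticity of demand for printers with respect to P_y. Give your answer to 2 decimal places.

-0.08

At P_x = 29.6 and P_y = 19.32: Q_x = 730.64.
∂Q_x/∂P_y = -3.
ε = (∂Q_x/∂P_y)(P_y/Q_x) = -3 × (19.32/730.64) ≈ -0.08.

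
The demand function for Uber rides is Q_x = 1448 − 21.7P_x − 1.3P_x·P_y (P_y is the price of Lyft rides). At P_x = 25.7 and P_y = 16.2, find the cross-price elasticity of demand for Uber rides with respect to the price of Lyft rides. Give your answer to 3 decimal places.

At P_x = 25.7 and P_y = 16.2: Q_x = 349.068.
∂Q_x/∂P_y = -1.3P_x = -1.3(25.7) = -33.4100.
ε = (∂Q_x/∂P_y)(P_y/Q_x) = -33.4100 × (16.2/349.068) ≈ -1.551.
ε < 0: complements.

-1.551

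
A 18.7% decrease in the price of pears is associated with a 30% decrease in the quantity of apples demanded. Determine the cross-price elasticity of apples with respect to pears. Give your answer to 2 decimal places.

ε = (%ΔQ of apples) / (%ΔP of pears) = (-30%) / (-18.7%) ≈ 1.60.
Positive cross-price elasticity: substitutes.

1.60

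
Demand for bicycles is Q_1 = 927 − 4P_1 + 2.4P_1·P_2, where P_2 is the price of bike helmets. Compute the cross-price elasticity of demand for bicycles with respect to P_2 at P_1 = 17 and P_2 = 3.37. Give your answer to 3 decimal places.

At P_1 = 17 and P_2 = 3.37: Q_1 = 996.496.
∂Q_1/∂P_2 = 2.4P_1 = 2.4(17) = 40.8000.
ε = (∂Q_1/∂P_2)(P_2/Q_1) = 40.8000 × (3.37/996.496) ≈ 0.138.

0.138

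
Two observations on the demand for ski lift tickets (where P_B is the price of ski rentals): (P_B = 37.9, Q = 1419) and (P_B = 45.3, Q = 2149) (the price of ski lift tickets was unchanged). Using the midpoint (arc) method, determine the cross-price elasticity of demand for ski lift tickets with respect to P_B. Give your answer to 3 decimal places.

2.300

ΔQ_A = 2149 − 1419 = 730; ΔP_B = 45.3 − 37.9 = 7.4.
Midpoints: Q̄_A = 1784.0, P̄_B = 41.60.
ε = (ΔQ_A/Q̄_A)/(ΔP_B/P̄_B) = (730/1784.0)/(7.4/41.60) ≈ 2.300.
ε > 0: ski lift tickets and ski rentals are substitutes.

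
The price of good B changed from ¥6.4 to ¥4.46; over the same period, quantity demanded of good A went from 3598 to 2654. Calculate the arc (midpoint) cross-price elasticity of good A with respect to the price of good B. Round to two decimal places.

ΔQ_A = 2654 − 3598 = -944; ΔP_B = 4.46 − 6.4 = -1.94.
Midpoints: Q̄_A = 3126.0, P̄_B = 5.43.
ε = (ΔQ_A/Q̄_A)/(ΔP_B/P̄_B) = (-944/3126.0)/(-1.94/5.43) ≈ 0.85.

0.85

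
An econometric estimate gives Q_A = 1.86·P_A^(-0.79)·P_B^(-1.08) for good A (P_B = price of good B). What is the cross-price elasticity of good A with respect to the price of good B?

In a log-linear (constant-elasticity) demand function, the coefficient on the exponent of P_B is the cross-price elasticity.
ε = -1.08. Negative, so good A and good B are complements.

-1.08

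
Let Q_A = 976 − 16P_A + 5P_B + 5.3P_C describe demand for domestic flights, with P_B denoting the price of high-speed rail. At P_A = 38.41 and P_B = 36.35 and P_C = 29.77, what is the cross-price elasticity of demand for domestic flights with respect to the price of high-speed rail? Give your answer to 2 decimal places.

At P_A = 38.41 and P_B = 36.35 and P_C = 29.77: Q_A = 700.971.
∂Q_A/∂P_B = 5.
ε = (∂Q_A/∂P_B)(P_B/Q_A) = 5 × (36.35/700.971) ≈ 0.26.
Since ε > 0, domestic flights and high-speed rail are substitutes.

0.26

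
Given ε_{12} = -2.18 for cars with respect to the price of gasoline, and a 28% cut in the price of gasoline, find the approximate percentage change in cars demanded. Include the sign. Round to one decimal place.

%ΔQ ≈ ε × %ΔP of gasoline = -2.18 × (-28%) = 61.0%.

61.0%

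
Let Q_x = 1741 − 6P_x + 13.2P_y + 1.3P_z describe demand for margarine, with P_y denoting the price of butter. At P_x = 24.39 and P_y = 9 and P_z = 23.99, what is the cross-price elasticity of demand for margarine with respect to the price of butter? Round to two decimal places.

0.07

At P_x = 24.39 and P_y = 9 and P_z = 23.99: Q_x = 1744.647.
∂Q_x/∂P_y = 13.2.
ε = (∂Q_x/∂P_y)(P_y/Q_x) = 13.2 × (9/1744.647) ≈ 0.07.
Since ε > 0, margarine and butter are substitutes.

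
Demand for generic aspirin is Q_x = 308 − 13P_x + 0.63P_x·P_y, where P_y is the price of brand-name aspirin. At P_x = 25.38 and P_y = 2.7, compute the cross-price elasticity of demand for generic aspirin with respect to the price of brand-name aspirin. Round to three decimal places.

2.033

At P_x = 25.38 and P_y = 2.7: Q_x = 21.231.
∂Q_x/∂P_y = 0.63P_x = 0.63(25.38) = 15.9894.
ε = (∂Q_x/∂P_y)(P_y/Q_x) = 15.9894 × (2.7/21.231) ≈ 2.033.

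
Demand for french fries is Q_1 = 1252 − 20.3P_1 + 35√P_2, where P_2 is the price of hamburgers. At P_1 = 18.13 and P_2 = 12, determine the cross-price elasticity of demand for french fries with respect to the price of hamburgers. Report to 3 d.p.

At P_1 = 18.13 and P_2 = 12: Q_1 = 1005.205.
∂Q_1/∂P_2 = 35/(2√P_2) = 35/(2√12) = 5.0518.
ε = (∂Q_1/∂P_2)(P_2/Q_1) = 5.0518 × (12/1005.205) ≈ 0.060.

0.060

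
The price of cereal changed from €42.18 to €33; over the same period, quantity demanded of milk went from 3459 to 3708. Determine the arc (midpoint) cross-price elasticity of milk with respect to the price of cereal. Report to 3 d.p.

ΔQ_A = 3708 − 3459 = 249; ΔP_B = 33 − 42.18 = -9.18.
Midpoints: Q̄_A = 3583.5, P̄_B = 37.59.
ε = (ΔQ_A/Q̄_A)/(ΔP_B/P̄_B) = (249/3583.5)/(-9.18/37.59) ≈ -0.285.
ε < 0: milk and cereal are complements.

-0.285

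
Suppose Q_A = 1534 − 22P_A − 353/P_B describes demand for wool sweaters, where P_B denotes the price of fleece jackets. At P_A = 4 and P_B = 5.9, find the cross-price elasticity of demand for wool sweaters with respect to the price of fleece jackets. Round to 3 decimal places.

At P_A = 4 and P_B = 5.9: Q_A = 1386.169.
∂Q_A/∂P_B = 353/P_B² = 10.1408.
ε = (∂Q_A/∂P_B)(P_B/Q_A) = 10.1408 × (5.9/1386.169) ≈ 0.043.
ε > 0: substitutes.

0.043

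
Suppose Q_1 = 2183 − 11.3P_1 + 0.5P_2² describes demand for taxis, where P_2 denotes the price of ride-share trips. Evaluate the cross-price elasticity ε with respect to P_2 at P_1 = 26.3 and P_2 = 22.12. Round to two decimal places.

At P_1 = 26.3 and P_2 = 22.12: Q_1 = 2130.457.
∂Q_1/∂P_2 = 1P_2 = 1(22.12) = 22.1200.
ε = (∂Q_1/∂P_2)(P_2/Q_1) = 22.1200 × (22.12/2130.457) ≈ 0.23.

0.23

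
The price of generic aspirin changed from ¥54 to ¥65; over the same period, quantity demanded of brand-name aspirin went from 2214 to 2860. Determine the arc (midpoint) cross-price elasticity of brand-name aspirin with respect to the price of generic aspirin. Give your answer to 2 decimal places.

1.38

ΔQ_A = 2860 − 2214 = 646; ΔP_B = 65 − 54 = 11.
Midpoints: Q̄_A = 2537.0, P̄_B = 59.50.
ε = (ΔQ_A/Q̄_A)/(ΔP_B/P̄_B) = (646/2537.0)/(11/59.50) ≈ 1.38.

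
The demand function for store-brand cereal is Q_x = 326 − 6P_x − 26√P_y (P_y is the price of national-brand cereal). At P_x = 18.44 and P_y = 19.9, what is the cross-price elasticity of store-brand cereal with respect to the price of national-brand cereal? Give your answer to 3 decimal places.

-0.584

At P_x = 18.44 and P_y = 19.9: Q_x = 99.376.
∂Q_x/∂P_y = -26/(2√P_y) = -26/(2√19.9) = -2.9142.
ε = (∂Q_x/∂P_y)(P_y/Q_x) = -2.9142 × (19.9/99.376) ≈ -0.584.
ε < 0: complements.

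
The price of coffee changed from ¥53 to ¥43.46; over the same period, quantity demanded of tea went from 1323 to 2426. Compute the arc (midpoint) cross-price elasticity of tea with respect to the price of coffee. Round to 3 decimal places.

ΔQ_A = 2426 − 1323 = 1103; ΔP_B = 43.46 − 53 = -9.54.
Midpoints: Q̄_A = 1874.5, P̄_B = 48.23.
ε = (ΔQ_A/Q̄_A)/(ΔP_B/P̄_B) = (1103/1874.5)/(-9.54/48.23) ≈ -2.975.
ε < 0: tea and coffee are complements.

-2.975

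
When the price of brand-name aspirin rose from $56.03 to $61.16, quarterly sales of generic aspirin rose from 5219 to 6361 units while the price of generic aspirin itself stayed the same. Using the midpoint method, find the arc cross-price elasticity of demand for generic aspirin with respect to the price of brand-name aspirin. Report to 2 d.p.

2.25

ΔQ_A = 6361 − 5219 = 1142; ΔP_B = 61.16 − 56.03 = 5.13.
Midpoints: Q̄_A = 5790.0, P̄_B = 58.59.
ε = (ΔQ_A/Q̄_A)/(ΔP_B/P̄_B) = (1142/5790.0)/(5.13/58.59) ≈ 2.25.
ε > 0: generic aspirin and brand-name aspirin are substitutes.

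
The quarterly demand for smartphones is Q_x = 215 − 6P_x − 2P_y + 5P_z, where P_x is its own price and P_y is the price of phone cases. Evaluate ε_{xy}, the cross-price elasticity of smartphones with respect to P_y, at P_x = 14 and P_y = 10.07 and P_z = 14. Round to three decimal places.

-0.111

At P_x = 14 and P_y = 10.07 and P_z = 14: Q_x = 180.86.
∂Q_x/∂P_y = -2.
ε = (∂Q_x/∂P_y)(P_y/Q_x) = -2 × (10.07/180.86) ≈ -0.111.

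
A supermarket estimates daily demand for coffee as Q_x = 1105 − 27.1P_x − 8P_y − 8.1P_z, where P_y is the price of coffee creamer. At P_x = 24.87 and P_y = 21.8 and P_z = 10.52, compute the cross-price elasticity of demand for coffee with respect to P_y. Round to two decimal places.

At P_x = 24.87 and P_y = 21.8 and P_z = 10.52: Q_x = 171.411.
∂Q_x/∂P_y = -8.
ε = (∂Q_x/∂P_y)(P_y/Q_x) = -8 × (21.8/171.411) ≈ -1.02.
Since ε < 0, coffee and coffee creamer are complements.

-1.02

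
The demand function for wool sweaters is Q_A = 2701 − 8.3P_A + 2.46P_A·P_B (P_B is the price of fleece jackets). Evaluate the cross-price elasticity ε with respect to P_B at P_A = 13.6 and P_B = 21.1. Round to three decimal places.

0.214

At P_A = 13.6 and P_B = 21.1: Q_A = 3294.042.
∂Q_A/∂P_B = 2.46P_A = 2.46(13.6) = 33.4560.
ε = (∂Q_A/∂P_B)(P_B/Q_A) = 33.4560 × (21.1/3294.042) ≈ 0.214.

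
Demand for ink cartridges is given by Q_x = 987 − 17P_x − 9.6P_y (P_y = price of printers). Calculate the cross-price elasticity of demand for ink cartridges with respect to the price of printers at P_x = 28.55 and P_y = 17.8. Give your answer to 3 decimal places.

-0.517

At P_x = 28.55 and P_y = 17.8: Q_x = 330.77.
∂Q_x/∂P_y = -9.6.
ε = (∂Q_x/∂P_y)(P_y/Q_x) = -9.6 × (17.8/330.77) ≈ -0.517.
Since ε < 0, ink cartridges and printers are complements.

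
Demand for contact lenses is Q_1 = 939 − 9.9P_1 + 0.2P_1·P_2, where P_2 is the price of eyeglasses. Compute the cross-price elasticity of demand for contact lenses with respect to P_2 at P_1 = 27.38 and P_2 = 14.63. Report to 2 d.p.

0.11

At P_1 = 27.38 and P_2 = 14.63: Q_1 = 748.052.
∂Q_1/∂P_2 = 0.2P_1 = 0.2(27.38) = 5.4760.
ε = (∂Q_1/∂P_2)(P_2/Q_1) = 5.4760 × (14.63/748.052) ≈ 0.11.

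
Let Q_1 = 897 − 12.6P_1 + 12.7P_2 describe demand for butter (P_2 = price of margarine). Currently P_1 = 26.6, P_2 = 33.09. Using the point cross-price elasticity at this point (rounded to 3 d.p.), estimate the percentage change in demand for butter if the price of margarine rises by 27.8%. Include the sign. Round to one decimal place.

At P_1 = 26.6, P_2 = 33.09: Q_1 = 982.083.
∂Q_1/∂P_2 = 12.7.
ε = (∂Q_1/∂P_2)(P_2/Q_1) = 12.7000 × 33.09/982.083 ≈ 0.428.
%ΔQ_1 ≈ ε × %ΔP_2 = 0.428 × (27.8%) = 11.9%.

11.9%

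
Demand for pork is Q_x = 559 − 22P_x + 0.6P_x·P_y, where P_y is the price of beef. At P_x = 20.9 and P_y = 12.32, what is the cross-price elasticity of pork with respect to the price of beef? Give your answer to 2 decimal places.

0.61

At P_x = 20.9 and P_y = 12.32: Q_x = 253.693.
∂Q_x/∂P_y = 0.6P_x = 0.6(20.9) = 12.5400.
ε = (∂Q_x/∂P_y)(P_y/Q_x) = 12.5400 × (12.32/253.693) ≈ 0.61.
ε > 0: substitutes.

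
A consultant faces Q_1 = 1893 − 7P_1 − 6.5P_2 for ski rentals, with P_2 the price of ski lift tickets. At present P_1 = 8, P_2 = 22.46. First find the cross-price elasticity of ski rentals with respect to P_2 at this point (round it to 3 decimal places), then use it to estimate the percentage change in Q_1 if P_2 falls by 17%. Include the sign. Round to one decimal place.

1.5%

At P_1 = 8, P_2 = 22.46: Q_1 = 1691.01.
∂Q_1/∂P_2 = -6.5.
ε = (∂Q_1/∂P_2)(P_2/Q_1) = -6.5000 × 22.46/1691.01 ≈ -0.086.
%ΔQ_1 ≈ ε × %ΔP_2 = -0.086 × (-17%) = 1.5%.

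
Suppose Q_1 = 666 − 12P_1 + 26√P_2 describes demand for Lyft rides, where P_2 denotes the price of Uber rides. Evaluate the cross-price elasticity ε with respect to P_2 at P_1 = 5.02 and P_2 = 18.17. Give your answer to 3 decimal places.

At P_1 = 5.02 and P_2 = 18.17: Q_1 = 716.588.
∂Q_1/∂P_2 = 26/(2√P_2) = 26/(2√18.17) = 3.0498.
ε = (∂Q_1/∂P_2)(P_2/Q_1) = 3.0498 × (18.17/716.588) ≈ 0.077.

0.077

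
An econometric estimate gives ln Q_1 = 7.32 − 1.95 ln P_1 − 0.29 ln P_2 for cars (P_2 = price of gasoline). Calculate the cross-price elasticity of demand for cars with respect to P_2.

In a log-linear (constant-elasticity) demand function, the coefficient on ln P_2 is the cross-price elasticity.
ε = -0.29. Negative, so cars and gasoline are complements.

-0.29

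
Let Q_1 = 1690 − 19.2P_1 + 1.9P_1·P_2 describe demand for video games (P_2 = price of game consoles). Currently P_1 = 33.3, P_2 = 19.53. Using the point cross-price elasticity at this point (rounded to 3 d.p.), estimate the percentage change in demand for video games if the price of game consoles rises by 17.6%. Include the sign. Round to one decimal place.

9.5%

At P_1 = 33.3, P_2 = 19.53: Q_1 = 2286.303.
∂Q_1/∂P_2 = 1.9P_1 = 63.2700.
ε = (∂Q_1/∂P_2)(P_2/Q_1) = 63.2700 × 19.53/2286.303 ≈ 0.540.
%ΔQ_1 ≈ ε × %ΔP_2 = 0.540 × (17.6%) = 9.5%.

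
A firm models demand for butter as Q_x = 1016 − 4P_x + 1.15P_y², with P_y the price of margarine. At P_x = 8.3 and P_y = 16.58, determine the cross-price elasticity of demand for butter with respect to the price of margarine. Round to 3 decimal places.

At P_x = 8.3 and P_y = 16.58: Q_x = 1298.931.
∂Q_x/∂P_y = 2.3P_y = 2.3(16.58) = 38.1340.
ε = (∂Q_x/∂P_y)(P_y/Q_x) = 38.1340 × (16.58/1298.931) ≈ 0.487.

0.487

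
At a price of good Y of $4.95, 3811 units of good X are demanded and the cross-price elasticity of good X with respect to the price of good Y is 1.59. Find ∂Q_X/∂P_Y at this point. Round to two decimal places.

ε = (∂Q_X/∂P_Y)·(P_Y/Q_X) ⇒ ∂Q_X/∂P_Y = ε·Q_X/P_Y = 1.59 × 3811/4.95 ≈ 1224.14.

1224.14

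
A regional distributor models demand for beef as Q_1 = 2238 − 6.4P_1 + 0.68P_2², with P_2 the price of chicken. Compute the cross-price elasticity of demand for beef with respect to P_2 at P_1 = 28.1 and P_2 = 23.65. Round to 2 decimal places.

At P_1 = 28.1 and P_2 = 23.65: Q_1 = 2438.499.
∂Q_1/∂P_2 = 1.36P_2 = 1.36(23.65) = 32.1640.
ε = (∂Q_1/∂P_2)(P_2/Q_1) = 32.1640 × (23.65/2438.499) ≈ 0.31.
ε > 0: substitutes.

0.31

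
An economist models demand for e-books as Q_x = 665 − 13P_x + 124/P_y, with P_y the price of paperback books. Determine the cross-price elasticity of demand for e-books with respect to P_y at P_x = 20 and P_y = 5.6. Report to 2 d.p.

-0.05

At P_x = 20 and P_y = 5.6: Q_x = 427.143.
∂Q_x/∂P_y = −124/P_y² = -3.9541.
ε = (∂Q_x/∂P_y)(P_y/Q_x) = -3.9541 × (5.6/427.143) ≈ -0.05.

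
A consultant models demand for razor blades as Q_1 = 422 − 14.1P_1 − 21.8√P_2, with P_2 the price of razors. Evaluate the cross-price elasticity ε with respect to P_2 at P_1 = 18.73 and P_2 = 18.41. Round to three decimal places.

At P_1 = 18.73 and P_2 = 18.41: Q_1 = 64.370.
∂Q_1/∂P_2 = -21.8/(2√P_2) = -21.8/(2√18.41) = -2.5404.
ε = (∂Q_1/∂P_2)(P_2/Q_1) = -2.5404 × (18.41/64.370) ≈ -0.727.
ε < 0: complements.

-0.727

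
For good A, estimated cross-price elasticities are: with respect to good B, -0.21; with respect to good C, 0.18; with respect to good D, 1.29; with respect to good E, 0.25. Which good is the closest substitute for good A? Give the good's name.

good D

Substitutes have ε > 0. Among the positive values, 1.29 (good D) is largest.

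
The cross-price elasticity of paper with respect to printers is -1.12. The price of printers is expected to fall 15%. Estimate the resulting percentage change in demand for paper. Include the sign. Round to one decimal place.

%ΔQ ≈ ε × %ΔP of printers = -1.12 × (-15%) = 16.8%.

16.8%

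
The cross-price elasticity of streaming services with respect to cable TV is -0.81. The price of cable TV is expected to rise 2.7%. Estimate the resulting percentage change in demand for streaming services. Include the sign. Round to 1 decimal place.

-2.2%

%ΔQ ≈ ε × %ΔP of cable TV = -0.81 × (2.7%) = -2.2%.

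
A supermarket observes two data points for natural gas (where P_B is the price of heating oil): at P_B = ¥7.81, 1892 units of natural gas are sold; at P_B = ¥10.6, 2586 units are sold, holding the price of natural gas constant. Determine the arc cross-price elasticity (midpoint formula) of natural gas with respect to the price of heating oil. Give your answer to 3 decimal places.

ΔQ_A = 2586 − 1892 = 694; ΔP_B = 10.6 − 7.81 = 2.79.
Midpoints: Q̄_A = 2239.0, P̄_B = 9.21.
ε = (ΔQ_A/Q̄_A)/(ΔP_B/P̄_B) = (694/2239.0)/(2.79/9.21) ≈ 1.023.

1.023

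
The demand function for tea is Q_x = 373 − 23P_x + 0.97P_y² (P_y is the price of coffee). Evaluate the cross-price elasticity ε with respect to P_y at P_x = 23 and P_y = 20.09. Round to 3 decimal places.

3.325

At P_x = 23 and P_y = 20.09: Q_x = 235.500.
∂Q_x/∂P_y = 1.94P_y = 1.94(20.09) = 38.9746.
ε = (∂Q_x/∂P_y)(P_y/Q_x) = 38.9746 × (20.09/235.500) ≈ 3.325.
ε > 0: substitutes.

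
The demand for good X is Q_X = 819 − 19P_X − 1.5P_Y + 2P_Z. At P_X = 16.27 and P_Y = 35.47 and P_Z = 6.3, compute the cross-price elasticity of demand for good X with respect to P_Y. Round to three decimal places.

-0.113

At P_X = 16.27 and P_Y = 35.47 and P_Z = 6.3: Q_X = 469.265.
∂Q_X/∂P_Y = -1.5.
ε = (∂Q_X/∂P_Y)(P_Y/Q_X) = -1.5 × (35.47/469.265) ≈ -0.113.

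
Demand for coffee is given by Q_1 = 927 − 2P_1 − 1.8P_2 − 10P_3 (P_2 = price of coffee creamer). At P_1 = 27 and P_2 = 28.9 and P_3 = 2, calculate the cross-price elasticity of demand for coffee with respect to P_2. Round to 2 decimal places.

-0.06

At P_1 = 27 and P_2 = 28.9 and P_3 = 2: Q_1 = 800.98.
∂Q_1/∂P_2 = -1.8.
ε = (∂Q_1/∂P_2)(P_2/Q_1) = -1.8 × (28.9/800.98) ≈ -0.06.
Since ε < 0, coffee and coffee creamer are complements.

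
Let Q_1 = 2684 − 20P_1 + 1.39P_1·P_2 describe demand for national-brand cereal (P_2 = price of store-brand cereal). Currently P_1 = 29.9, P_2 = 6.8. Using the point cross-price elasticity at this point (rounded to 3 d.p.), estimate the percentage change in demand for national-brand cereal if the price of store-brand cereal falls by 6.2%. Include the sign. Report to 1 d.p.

At P_1 = 29.9, P_2 = 6.8: Q_1 = 2368.615.
∂Q_1/∂P_2 = 1.39P_1 = 41.5610.
ε = (∂Q_1/∂P_2)(P_2/Q_1) = 41.5610 × 6.8/2368.615 ≈ 0.119.
%ΔQ_1 ≈ ε × %ΔP_2 = 0.119 × (-6.2%) = -0.7%.

-0.7%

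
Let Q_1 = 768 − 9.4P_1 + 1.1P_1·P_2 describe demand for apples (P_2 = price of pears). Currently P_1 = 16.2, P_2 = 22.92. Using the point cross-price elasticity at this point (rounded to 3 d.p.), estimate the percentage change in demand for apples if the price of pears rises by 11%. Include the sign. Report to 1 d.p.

4.4%

At P_1 = 16.2, P_2 = 22.92: Q_1 = 1024.154.
∂Q_1/∂P_2 = 1.1P_1 = 17.8200.
ε = (∂Q_1/∂P_2)(P_2/Q_1) = 17.8200 × 22.92/1024.154 ≈ 0.399.
%ΔQ_1 ≈ ε × %ΔP_2 = 0.399 × (11%) = 4.4%.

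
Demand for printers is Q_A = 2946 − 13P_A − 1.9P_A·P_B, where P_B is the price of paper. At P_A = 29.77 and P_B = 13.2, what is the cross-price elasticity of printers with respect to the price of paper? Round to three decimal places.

At P_A = 29.77 and P_B = 13.2: Q_A = 1812.358.
∂Q_A/∂P_B = -1.9P_A = -1.9(29.77) = -56.5630.
ε = (∂Q_A/∂P_B)(P_B/Q_A) = -56.5630 × (13.2/1812.358) ≈ -0.412.
ε < 0: complements.

-0.412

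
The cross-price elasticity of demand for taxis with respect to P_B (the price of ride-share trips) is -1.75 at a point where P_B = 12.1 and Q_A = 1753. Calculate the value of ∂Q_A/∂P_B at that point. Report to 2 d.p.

ε = (∂Q_A/∂P_B)·(P_B/Q_A) ⇒ ∂Q_A/∂P_B = ε·Q_A/P_B = -1.75 × 1753/12.1 ≈ -253.53.

-253.53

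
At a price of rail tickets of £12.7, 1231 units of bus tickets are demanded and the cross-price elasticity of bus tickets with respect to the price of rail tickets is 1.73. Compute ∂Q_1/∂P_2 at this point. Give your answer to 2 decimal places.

167.69

ε = (∂Q_1/∂P_2)·(P_2/Q_1) ⇒ ∂Q_1/∂P_2 = ε·Q_1/P_2 = 1.73 × 1231/12.7 ≈ 167.69.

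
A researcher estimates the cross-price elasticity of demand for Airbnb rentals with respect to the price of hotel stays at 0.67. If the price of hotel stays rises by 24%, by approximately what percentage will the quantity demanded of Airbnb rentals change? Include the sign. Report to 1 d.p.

16.1%

%ΔQ ≈ ε × %ΔP of hotel stays = 0.67 × (24%) = 16.1%.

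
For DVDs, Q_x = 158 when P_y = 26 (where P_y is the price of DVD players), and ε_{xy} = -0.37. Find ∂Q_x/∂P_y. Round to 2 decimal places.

-2.25

ε = (∂Q_x/∂P_y)·(P_y/Q_x) ⇒ ∂Q_x/∂P_y = ε·Q_x/P_y = -0.37 × 158/26 ≈ -2.25.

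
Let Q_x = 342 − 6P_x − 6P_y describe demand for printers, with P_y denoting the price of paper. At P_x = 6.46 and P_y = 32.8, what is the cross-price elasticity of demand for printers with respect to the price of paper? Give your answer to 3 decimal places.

At P_x = 6.46 and P_y = 32.8: Q_x = 106.44.
∂Q_x/∂P_y = -6.
ε = (∂Q_x/∂P_y)(P_y/Q_x) = -6 × (32.8/106.44) ≈ -1.849.
Since ε < 0, printers and paper are complements.

-1.849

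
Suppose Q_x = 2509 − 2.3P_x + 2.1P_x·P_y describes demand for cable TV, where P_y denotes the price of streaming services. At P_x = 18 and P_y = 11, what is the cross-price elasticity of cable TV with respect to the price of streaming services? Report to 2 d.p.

At P_x = 18 and P_y = 11: Q_x = 2883.4.
∂Q_x/∂P_y = 2.1P_x = 2.1(18) = 37.8000.
ε = (∂Q_x/∂P_y)(P_y/Q_x) = 37.8000 × (11/2883.4) ≈ 0.14.

0.14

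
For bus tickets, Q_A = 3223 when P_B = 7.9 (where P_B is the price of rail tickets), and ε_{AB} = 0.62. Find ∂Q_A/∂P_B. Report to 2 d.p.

252.94

ε = (∂Q_A/∂P_B)·(P_B/Q_A) ⇒ ∂Q_A/∂P_B = ε·Q_A/P_B = 0.62 × 3223/7.9 ≈ 252.94.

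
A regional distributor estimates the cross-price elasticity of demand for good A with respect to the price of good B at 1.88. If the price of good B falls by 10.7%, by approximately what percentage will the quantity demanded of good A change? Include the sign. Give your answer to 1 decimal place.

%ΔQ ≈ ε × %ΔP of good B = 1.88 × (-10.7%) = -20.1%.
Demand for good A falls by about 20.1%.

-20.1%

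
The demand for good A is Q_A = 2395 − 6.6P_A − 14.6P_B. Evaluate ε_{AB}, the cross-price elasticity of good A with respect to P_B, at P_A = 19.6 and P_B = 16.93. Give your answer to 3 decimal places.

At P_A = 19.6 and P_B = 16.93: Q_A = 2018.462.
∂Q_A/∂P_B = -14.6.
ε = (∂Q_A/∂P_B)(P_B/Q_A) = -14.6 × (16.93/2018.462) ≈ -0.122.
Since ε < 0, good A and good B are complements.

-0.122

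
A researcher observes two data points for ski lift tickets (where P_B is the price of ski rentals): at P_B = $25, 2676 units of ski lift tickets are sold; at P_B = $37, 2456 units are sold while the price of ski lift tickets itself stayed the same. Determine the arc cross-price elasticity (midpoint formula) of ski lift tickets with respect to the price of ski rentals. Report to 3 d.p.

-0.221

ΔQ_A = 2456 − 2676 = -220; ΔP_B = 37 − 25 = 12.
Midpoints: Q̄_A = 2566.0, P̄_B = 31.00.
ε = (ΔQ_A/Q̄_A)/(ΔP_B/P̄_B) = (-220/2566.0)/(12/31.00) ≈ -0.221.
ε < 0: ski lift tickets and ski rentals are complements.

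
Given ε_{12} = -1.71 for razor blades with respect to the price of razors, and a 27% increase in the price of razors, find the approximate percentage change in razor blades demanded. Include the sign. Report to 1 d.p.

-46.2%

%ΔQ ≈ ε × %ΔP of razors = -1.71 × (27%) = -46.2%.
Demand for razor blades falls by about 46.2%.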